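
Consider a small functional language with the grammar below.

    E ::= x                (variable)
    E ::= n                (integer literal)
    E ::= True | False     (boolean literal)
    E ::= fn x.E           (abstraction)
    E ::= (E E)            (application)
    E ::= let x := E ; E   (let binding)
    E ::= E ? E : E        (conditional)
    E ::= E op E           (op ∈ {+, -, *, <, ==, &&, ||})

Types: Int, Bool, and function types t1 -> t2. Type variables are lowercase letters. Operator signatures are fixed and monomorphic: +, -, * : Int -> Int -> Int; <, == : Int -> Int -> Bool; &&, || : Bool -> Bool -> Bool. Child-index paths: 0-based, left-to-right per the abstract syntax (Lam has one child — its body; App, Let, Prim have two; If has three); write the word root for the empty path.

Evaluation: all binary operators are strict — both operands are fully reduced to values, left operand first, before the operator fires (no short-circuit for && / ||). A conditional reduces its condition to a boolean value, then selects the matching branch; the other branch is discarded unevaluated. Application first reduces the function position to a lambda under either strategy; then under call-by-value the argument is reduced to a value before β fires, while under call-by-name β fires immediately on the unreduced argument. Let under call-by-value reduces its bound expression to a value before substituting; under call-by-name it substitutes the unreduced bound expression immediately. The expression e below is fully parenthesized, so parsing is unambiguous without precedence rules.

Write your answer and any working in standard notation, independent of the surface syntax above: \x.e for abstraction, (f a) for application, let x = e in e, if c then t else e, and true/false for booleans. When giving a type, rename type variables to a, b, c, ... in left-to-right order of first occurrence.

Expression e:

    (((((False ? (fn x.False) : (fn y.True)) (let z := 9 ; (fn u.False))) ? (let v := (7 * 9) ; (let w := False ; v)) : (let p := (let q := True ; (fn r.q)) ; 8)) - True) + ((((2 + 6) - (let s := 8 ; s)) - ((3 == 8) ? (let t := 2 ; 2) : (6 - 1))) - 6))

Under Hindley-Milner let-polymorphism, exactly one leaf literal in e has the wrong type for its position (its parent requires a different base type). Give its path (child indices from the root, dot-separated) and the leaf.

Answer: 0.1 : true

Derivation:
  unify Bool ~ Bool
\x._ : a -> Bool
\y._ : b -> Bool
  unify a -> Bool ~ b -> Bool
  unify a ~ b
  unify Bool ~ Bool
let z : Int
\u._ : c -> Bool
  unify b -> Bool ~ (c -> Bool) -> d
  unify b ~ c -> Bool
  unify Bool ~ d
_ _ : Bool
  unify Bool ~ Bool
  unify Int ~ Int
  unify Int ~ Int
let v : Int
let w : Bool
v : Int
let q : Bool
q : Bool
\r._ : e -> Bool
let p : forall. e -> Bool
  unify Int ~ Int
  unify Int ~ Int
  unify Bool ~ Int
  FAIL: mismatch Bool ~ Int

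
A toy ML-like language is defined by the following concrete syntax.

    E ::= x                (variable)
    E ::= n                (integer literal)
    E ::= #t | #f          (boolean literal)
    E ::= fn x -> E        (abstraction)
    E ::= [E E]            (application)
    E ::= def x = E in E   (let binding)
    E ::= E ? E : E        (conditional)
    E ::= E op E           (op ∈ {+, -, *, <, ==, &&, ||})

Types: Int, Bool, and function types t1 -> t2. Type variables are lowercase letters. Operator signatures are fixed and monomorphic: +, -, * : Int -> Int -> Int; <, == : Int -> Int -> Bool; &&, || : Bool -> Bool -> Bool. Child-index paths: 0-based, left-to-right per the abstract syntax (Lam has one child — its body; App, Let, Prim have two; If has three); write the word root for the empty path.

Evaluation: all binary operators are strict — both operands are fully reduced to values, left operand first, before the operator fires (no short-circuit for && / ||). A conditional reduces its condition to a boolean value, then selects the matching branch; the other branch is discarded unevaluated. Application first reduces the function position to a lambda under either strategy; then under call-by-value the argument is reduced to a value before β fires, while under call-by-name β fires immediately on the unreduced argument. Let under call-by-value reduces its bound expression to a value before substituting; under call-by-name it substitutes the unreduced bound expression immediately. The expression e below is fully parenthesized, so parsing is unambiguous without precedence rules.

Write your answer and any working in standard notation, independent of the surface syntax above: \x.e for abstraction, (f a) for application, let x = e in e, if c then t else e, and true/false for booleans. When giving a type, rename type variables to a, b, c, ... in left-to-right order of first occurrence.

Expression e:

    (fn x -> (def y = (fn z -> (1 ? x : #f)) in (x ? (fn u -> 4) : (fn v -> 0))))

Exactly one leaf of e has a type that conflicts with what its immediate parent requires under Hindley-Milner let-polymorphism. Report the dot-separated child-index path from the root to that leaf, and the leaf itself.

Derivation:
  unify Int ~ Bool
  FAIL: mismatch Int ~ Bool

Answer: 0.0.0.0 : 1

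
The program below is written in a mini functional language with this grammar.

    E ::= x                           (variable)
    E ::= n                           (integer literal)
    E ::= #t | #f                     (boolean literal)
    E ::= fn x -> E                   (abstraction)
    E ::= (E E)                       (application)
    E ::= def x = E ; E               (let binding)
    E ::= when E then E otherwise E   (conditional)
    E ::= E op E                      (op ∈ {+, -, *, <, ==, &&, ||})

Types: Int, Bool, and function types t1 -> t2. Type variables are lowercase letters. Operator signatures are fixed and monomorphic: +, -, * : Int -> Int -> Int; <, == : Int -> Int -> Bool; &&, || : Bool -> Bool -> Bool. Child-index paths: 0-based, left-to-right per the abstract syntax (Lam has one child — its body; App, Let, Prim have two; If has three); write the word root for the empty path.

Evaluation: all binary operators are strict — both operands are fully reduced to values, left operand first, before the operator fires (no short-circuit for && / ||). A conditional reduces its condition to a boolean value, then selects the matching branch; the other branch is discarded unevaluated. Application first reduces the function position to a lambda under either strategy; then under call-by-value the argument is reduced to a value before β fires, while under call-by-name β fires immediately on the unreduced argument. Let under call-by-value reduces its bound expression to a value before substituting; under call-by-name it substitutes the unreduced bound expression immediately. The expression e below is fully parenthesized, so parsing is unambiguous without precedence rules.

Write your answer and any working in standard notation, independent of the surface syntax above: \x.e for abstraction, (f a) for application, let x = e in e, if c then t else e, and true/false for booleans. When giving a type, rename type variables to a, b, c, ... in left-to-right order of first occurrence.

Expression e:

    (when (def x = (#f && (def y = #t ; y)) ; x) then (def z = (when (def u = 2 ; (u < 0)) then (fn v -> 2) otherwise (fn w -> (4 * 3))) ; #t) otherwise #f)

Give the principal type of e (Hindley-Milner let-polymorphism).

Working:
  unify Bool ~ Bool
let y : Bool
y : Bool
  unify Bool ~ Bool
let x : Bool
x : Bool
  unify Bool ~ Bool
let u : Int
u : Int
  unify Int ~ Int
  unify Int ~ Int
  unify Bool ~ Bool
\v._ : a -> Int
  unify Int ~ Int
  unify Int ~ Int
\w._ : b -> Int
  unify a -> Int ~ b -> Int
  unify a ~ b
  unify Int ~ Int
let z : forall. b -> Int
  unify Bool ~ Bool

Answer: Bool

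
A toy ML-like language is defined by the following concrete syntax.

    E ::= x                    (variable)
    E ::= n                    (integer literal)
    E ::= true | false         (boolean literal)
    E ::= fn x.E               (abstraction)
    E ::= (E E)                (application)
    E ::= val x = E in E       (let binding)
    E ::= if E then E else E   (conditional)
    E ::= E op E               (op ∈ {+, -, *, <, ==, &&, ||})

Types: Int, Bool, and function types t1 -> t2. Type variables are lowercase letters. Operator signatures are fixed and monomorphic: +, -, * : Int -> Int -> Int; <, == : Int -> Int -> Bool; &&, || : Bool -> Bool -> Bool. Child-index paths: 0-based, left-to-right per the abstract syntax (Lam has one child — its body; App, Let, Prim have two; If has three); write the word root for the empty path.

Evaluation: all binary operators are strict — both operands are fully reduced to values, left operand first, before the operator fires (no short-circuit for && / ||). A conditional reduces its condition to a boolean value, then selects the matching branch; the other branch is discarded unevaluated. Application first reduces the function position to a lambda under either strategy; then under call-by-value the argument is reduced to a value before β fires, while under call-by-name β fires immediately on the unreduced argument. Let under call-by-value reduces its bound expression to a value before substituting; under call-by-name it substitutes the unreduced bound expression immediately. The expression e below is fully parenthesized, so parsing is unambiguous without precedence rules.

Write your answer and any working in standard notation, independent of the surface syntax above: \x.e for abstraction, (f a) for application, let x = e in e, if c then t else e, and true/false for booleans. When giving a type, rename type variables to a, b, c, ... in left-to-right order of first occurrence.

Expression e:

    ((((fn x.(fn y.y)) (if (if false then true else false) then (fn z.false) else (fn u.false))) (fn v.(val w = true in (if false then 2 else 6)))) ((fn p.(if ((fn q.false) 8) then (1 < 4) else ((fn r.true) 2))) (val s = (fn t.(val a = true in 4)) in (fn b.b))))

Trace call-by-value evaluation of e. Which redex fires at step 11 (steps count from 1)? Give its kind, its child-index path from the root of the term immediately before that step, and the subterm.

Answer: let at root : (let w = true in (if false then 2 else 6))

Trace:
step 0: ((((\x.(\y.y)) (if (if false then true else false) then (\z.false) else (\u.false))) (\v.(let w = true in (if false then 2 else 6)))) ((\p.(if ((\q.false) 8) then (1 < 4) else ((\r.true) 2))) (let s = (\t.(let a = true in 4)) in (\b.b))))
step 1: [if@0.0.1.0] ((((\x.(\y.y)) (if false then (\z.false) else (\u.false))) (\v.(let w = true in (if false then 2 else 6)))) ((\p.(if ((\q.false) 8) then (1 < 4) else ((\r.true) 2))) (let s = (\t.(let a = true in 4)) in (\b.b))))
step 2: [if@0.0.1] ((((\x.(\y.y)) (\u.false)) (\v.(let w = true in (if false then 2 else 6)))) ((\p.(if ((\q.false) 8) then (1 < 4) else ((\r.true) 2))) (let s = (\t.(let a = true in 4)) in (\b.b))))
step 3: [beta@0.0] (((\y.y) (\v.(let w = true in (if false then 2 else 6)))) ((\p.(if ((\q.false) 8) then (1 < 4) else ((\r.true) 2))) (let s = (\t.(let a = true in 4)) in (\b.b))))
step 4: [beta@0] ((\v.(let w = true in (if false then 2 else 6))) ((\p.(if ((\q.false) 8) then (1 < 4) else ((\r.true) 2))) (let s = (\t.(let a = true in 4)) in (\b.b))))
step 5: [let@1.1] ((\v.(let w = true in (if false then 2 else 6))) ((\p.(if ((\q.false) 8) then (1 < 4) else ((\r.true) 2))) (\b.b)))
step 6: [beta@1] ((\v.(let w = true in (if false then 2 else 6))) (if ((\q.false) 8) then (1 < 4) else ((\r.true) 2)))
step 7: [beta@1.0] ((\v.(let w = true in (if false then 2 else 6))) (if false then (1 < 4) else ((\r.true) 2)))
step 8: [if@1] ((\v.(let w = true in (if false then 2 else 6))) ((\r.true) 2))
step 9: [beta@1] ((\v.(let w = true in (if false then 2 else 6))) true)
step 10: [beta@root] (let w = true in (if false then 2 else 6))
step 11: [let@root] (if false then 2 else 6)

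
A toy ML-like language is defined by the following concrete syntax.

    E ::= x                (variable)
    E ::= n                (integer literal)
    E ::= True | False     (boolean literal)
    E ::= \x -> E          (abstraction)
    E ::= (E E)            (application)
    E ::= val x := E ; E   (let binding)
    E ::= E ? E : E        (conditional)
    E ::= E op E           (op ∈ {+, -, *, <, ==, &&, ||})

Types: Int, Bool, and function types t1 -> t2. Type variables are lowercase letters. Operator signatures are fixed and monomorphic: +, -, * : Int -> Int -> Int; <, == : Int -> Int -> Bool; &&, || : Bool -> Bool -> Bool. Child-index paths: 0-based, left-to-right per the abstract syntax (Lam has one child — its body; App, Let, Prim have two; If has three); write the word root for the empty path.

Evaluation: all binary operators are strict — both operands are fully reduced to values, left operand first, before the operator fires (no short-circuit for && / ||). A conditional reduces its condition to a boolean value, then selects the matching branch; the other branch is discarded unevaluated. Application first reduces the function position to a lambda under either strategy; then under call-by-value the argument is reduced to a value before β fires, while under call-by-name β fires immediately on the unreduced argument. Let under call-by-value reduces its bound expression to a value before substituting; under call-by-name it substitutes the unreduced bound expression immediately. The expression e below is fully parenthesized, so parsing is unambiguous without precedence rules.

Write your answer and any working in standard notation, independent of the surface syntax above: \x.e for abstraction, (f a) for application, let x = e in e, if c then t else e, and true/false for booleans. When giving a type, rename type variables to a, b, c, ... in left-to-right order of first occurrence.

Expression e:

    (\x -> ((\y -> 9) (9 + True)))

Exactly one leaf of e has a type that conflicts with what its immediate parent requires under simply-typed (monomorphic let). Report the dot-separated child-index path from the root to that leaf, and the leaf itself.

Answer: 0.1.1 : true

Derivation:
\y._ : b -> Int
  unify Int ~ Int
  unify Bool ~ Int
  FAIL: mismatch Bool ~ Int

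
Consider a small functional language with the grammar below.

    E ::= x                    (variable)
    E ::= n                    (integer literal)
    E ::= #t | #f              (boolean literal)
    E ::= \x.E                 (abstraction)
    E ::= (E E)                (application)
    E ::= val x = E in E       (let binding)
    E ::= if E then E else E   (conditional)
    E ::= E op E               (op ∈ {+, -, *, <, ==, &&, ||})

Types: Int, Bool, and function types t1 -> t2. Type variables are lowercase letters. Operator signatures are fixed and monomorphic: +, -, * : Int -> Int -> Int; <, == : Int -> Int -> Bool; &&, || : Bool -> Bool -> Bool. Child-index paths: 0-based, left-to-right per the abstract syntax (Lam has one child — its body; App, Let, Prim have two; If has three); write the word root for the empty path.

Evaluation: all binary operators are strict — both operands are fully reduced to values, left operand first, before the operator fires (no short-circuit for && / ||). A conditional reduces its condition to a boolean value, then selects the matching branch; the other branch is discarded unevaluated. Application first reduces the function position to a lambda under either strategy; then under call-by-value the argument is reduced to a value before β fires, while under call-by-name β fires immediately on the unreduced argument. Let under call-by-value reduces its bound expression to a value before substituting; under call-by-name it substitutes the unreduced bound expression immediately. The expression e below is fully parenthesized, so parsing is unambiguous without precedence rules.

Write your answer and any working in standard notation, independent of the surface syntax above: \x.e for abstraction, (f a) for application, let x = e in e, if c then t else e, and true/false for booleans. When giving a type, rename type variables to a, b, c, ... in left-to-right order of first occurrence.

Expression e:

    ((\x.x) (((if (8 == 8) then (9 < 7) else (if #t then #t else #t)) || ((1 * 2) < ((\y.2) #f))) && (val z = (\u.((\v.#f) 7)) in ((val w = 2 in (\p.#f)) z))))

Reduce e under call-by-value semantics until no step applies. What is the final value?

Working:
step 0: ((\x.x) (((if (8 == 8) then (9 < 7) else (if true then true else true)) || ((1 * 2) < ((\y.2) false))) && (let z = (\u.((\v.false) 7)) in ((let w = 2 in (\p.false)) z))))
step 1: [delta@1.0.0.0] ((\x.x) (((if true then (9 < 7) else (if true then true else true)) || ((1 * 2) < ((\y.2) false))) && (let z = (\u.((\v.false) 7)) in ((let w = 2 in (\p.false)) z))))
step 2: [if@1.0.0] ((\x.x) (((9 < 7) || ((1 * 2) < ((\y.2) false))) && (let z = (\u.((\v.false) 7)) in ((let w = 2 in (\p.false)) z))))
step 3: [delta@1.0.0] ((\x.x) ((false || ((1 * 2) < ((\y.2) false))) && (let z = (\u.((\v.false) 7)) in ((let w = 2 in (\p.false)) z))))
step 4: [delta@1.0.1.0] ((\x.x) ((false || (2 < ((\y.2) false))) && (let z = (\u.((\v.false) 7)) in ((let w = 2 in (\p.false)) z))))
step 5: [beta@1.0.1.1] ((\x.x) ((false || (2 < 2)) && (let z = (\u.((\v.false) 7)) in ((let w = 2 in (\p.false)) z))))
step 6: [delta@1.0.1] ((\x.x) ((false || false) && (let z = (\u.((\v.false) 7)) in ((let w = 2 in (\p.false)) z))))
step 7: [delta@1.0] ((\x.x) (false && (let z = (\u.((\v.false) 7)) in ((let w = 2 in (\p.false)) z))))
step 8: [let@1.1] ((\x.x) (false && ((let w = 2 in (\p.false)) (\u.((\v.false) 7)))))
step 9: [let@1.1.0] ((\x.x) (false && ((\p.false) (\u.((\v.false) 7)))))
step 10: [beta@1.1] ((\x.x) (false && false))
step 11: [delta@1] ((\x.x) false)
step 12: [beta@root] false

Answer: false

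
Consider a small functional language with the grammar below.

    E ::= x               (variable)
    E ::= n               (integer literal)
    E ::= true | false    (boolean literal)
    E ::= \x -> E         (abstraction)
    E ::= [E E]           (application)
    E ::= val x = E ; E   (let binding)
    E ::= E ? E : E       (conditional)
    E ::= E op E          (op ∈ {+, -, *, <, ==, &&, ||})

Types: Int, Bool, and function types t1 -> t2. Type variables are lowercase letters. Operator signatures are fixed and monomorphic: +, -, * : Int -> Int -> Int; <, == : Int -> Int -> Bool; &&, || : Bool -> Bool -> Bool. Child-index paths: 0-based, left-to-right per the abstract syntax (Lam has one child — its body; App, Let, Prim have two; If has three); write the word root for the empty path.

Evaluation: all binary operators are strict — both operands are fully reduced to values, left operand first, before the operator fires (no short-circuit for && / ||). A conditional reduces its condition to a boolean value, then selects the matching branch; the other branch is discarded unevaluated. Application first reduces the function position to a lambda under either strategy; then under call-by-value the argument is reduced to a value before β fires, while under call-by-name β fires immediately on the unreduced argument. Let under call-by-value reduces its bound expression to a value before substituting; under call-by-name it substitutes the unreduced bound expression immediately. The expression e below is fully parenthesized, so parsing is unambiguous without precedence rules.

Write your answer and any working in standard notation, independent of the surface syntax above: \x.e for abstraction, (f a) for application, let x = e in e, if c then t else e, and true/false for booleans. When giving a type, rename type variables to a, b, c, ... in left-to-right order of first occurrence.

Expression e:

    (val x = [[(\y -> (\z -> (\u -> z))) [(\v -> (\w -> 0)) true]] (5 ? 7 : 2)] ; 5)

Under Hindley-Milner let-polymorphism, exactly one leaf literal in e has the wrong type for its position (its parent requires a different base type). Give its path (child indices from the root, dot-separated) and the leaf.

Trace:
z : b
\u._ : c -> b
\z._ : b -> c -> b
\y._ : a -> b -> c -> b
\w._ : e -> Int
\v._ : d -> e -> Int
  unify d -> e -> Int ~ Bool -> f
  unify d ~ Bool
  unify e -> Int ~ f
_ _ : e -> Int
  unify a -> b -> c -> b ~ (e -> Int) -> g
  unify a ~ e -> Int
  unify b -> c -> b ~ g
_ _ : b -> c -> b
  unify Int ~ Bool
  FAIL: mismatch Int ~ Bool

Answer: 0.1.0 : 5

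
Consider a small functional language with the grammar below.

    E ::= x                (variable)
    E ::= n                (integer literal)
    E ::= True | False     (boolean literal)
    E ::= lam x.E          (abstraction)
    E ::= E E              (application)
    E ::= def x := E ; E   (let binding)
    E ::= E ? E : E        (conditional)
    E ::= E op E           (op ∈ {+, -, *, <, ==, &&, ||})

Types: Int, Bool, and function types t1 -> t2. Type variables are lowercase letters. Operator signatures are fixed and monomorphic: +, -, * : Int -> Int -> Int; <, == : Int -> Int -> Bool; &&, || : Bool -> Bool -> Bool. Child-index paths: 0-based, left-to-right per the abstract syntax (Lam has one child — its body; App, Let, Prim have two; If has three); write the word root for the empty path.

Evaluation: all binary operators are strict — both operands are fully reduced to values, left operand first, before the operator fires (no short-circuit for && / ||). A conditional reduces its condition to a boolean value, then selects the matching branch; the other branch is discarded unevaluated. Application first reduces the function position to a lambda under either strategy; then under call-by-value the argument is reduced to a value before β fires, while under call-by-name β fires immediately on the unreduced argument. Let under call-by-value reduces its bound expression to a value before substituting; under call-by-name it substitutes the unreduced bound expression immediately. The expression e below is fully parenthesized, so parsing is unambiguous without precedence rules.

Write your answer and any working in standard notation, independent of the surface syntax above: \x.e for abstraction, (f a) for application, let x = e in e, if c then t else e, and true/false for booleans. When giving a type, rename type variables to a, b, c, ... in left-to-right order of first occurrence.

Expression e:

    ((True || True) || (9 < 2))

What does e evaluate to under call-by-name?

Answer: true

Trace:
step 0: ((true || true) || (9 < 2))
step 1: [delta@0] (true || (9 < 2))
step 2: [delta@1] (true || false)
step 3: [delta@root] true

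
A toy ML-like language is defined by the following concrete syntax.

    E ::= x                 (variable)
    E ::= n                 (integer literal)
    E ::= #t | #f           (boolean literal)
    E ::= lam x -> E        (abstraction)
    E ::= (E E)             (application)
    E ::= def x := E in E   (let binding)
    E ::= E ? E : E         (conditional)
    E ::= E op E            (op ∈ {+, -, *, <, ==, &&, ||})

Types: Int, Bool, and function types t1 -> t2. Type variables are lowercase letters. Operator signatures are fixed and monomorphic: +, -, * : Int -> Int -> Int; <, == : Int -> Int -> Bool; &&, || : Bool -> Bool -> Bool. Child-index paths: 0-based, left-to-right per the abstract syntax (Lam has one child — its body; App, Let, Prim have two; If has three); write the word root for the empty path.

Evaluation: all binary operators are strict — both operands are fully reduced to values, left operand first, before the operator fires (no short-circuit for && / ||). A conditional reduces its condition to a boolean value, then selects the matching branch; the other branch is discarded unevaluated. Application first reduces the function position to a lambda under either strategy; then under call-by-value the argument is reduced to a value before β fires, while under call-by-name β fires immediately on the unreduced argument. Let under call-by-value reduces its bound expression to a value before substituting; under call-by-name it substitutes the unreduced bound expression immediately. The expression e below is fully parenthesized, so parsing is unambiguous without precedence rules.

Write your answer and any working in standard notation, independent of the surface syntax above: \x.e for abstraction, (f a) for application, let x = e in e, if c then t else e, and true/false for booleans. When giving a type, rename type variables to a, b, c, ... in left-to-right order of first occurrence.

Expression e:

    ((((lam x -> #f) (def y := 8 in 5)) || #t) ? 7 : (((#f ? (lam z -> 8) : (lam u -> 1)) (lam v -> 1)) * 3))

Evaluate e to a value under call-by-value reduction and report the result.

Answer: 7

Working:
step 0: (if (((\x.false) (let y = 8 in 5)) || true) then 7 else (((if false then (\z.8) else (\u.1)) (\v.1)) * 3))
step 1: [let@0.0.1] (if (((\x.false) 5) || true) then 7 else (((if false then (\z.8) else (\u.1)) (\v.1)) * 3))
step 2: [beta@0.0] (if (false || true) then 7 else (((if false then (\z.8) else (\u.1)) (\v.1)) * 3))
step 3: [delta@0] (if true then 7 else (((if false then (\z.8) else (\u.1)) (\v.1)) * 3))
step 4: [if@root] 7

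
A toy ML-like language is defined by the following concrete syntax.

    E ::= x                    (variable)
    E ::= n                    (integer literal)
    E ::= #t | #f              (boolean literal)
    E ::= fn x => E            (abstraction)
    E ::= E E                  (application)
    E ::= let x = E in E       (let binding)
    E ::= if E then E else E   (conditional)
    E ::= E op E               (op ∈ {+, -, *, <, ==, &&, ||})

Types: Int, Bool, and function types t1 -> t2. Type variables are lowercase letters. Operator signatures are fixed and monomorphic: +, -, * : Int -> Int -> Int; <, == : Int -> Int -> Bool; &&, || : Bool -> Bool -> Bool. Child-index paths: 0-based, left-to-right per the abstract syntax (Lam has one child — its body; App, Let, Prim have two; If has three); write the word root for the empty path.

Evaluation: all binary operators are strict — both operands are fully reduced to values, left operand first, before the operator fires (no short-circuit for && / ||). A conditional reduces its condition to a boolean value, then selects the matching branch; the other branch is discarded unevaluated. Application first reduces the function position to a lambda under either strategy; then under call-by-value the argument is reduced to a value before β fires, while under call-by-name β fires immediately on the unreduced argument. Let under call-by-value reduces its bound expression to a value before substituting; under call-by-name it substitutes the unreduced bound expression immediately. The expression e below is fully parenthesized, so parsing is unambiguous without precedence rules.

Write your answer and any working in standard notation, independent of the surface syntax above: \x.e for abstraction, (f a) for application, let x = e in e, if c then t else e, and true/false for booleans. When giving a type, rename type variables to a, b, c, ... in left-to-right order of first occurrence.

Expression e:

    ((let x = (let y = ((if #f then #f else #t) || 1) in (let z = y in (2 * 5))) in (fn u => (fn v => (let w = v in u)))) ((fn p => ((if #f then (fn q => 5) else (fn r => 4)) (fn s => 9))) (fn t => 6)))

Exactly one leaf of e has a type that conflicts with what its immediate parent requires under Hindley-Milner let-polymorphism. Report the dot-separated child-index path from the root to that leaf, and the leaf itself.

Working:
  unify Bool ~ Bool
  unify Bool ~ Bool
  unify Bool ~ Bool
  unify Int ~ Bool
  FAIL: mismatch Int ~ Bool

Answer: 0.0.0.1 : 1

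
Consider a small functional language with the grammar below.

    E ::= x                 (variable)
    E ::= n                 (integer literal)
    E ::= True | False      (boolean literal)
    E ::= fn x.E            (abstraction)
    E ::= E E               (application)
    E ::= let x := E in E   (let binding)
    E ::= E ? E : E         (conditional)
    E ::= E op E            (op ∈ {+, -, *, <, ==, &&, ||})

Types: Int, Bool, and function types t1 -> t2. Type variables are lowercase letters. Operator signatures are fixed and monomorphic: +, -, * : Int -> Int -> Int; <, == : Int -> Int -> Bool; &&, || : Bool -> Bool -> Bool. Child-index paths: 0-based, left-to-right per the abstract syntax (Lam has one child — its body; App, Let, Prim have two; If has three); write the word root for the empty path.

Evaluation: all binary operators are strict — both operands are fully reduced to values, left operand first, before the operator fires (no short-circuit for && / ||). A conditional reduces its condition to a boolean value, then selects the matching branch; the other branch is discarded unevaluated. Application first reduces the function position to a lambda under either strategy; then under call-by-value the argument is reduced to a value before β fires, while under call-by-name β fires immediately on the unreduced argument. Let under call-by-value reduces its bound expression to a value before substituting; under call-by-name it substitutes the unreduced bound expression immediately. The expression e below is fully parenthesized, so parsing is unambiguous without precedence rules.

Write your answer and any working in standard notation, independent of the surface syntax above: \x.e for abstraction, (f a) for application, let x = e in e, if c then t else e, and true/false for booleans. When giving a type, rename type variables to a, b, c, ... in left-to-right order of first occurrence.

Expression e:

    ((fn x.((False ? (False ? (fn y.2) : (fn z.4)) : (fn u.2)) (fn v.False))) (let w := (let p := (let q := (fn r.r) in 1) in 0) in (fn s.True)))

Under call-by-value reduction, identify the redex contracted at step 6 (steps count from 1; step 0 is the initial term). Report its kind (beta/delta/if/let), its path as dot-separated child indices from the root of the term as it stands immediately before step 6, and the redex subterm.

Derivation:
step 0: ((\x.((if false then (if false then (\y.2) else (\z.4)) else (\u.2)) (\v.false))) (let w = (let p = (let q = (\r.r) in 1) in 0) in (\s.true)))
step 1: [let@1.0.0] ((\x.((if false then (if false then (\y.2) else (\z.4)) else (\u.2)) (\v.false))) (let w = (let p = 1 in 0) in (\s.true)))
step 2: [let@1.0] ((\x.((if false then (if false then (\y.2) else (\z.4)) else (\u.2)) (\v.false))) (let w = 0 in (\s.true)))
step 3: [let@1] ((\x.((if false then (if false then (\y.2) else (\z.4)) else (\u.2)) (\v.false))) (\s.true))
step 4: [beta@root] ((if false then (if false then (\y.2) else (\z.4)) else (\u.2)) (\v.false))
step 5: [if@0] ((\u.2) (\v.false))
step 6: [beta@root] 2

Answer: beta at root : ((\u.2) (\v.false))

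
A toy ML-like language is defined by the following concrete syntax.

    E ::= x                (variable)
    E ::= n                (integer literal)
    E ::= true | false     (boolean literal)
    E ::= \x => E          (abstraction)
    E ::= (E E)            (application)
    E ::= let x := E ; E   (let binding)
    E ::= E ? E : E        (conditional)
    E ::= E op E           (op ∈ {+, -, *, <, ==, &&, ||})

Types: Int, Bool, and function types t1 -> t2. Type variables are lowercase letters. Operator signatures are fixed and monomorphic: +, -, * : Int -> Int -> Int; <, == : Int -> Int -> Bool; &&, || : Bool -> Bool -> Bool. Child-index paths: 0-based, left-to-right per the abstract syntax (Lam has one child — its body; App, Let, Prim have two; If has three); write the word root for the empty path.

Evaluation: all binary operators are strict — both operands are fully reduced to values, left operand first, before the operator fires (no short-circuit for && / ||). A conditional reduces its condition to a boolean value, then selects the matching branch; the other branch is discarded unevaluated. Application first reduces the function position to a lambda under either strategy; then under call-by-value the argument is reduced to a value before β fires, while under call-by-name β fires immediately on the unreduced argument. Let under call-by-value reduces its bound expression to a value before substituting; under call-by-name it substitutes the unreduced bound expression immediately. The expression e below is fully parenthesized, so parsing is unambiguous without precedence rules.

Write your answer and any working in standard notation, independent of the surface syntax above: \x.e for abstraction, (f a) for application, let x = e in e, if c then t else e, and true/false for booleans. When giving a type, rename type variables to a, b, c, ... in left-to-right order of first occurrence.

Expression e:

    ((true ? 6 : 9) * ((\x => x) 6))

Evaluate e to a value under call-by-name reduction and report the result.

Derivation:
step 0: ((if true then 6 else 9) * ((\x.x) 6))
step 1: [if@0] (6 * ((\x.x) 6))
step 2: [beta@1] (6 * 6)
step 3: [delta@root] 36

Answer: 36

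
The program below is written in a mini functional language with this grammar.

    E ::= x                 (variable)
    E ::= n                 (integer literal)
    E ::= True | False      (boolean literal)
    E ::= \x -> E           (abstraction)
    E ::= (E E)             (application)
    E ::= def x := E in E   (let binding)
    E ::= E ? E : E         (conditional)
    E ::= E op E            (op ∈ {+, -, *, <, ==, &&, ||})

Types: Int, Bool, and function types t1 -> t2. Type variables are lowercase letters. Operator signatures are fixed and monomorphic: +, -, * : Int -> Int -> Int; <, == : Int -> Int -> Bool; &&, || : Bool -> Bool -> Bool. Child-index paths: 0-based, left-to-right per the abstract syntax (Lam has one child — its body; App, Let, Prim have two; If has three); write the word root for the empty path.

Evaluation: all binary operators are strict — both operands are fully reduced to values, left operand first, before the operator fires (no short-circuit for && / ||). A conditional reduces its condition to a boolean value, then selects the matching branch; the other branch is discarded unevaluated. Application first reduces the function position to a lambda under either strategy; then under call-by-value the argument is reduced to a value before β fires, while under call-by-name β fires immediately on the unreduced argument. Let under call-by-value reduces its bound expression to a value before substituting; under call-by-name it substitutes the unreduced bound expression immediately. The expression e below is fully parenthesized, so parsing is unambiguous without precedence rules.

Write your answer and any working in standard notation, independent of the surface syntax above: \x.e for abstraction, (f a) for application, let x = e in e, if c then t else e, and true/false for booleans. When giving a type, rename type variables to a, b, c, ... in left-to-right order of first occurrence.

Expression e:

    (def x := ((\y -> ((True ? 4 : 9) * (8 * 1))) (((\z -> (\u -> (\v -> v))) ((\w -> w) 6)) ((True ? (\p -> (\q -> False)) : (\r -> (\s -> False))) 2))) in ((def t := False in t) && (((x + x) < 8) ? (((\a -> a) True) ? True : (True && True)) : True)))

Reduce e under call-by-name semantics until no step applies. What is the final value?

Answer: false

Working:
step 0: (let x = ((\y.((if true then 4 else 9) * (8 * 1))) (((\z.(\u.(\v.v))) ((\w.w) 6)) ((if true then (\p.(\q.false)) else (\r.(\s.false))) 2))) in ((let t = false in t) && (if ((x + x) < 8) then (if ((\a.a) true) then true else (true && true)) else true)))
step 1: [let@root] ((let t = false in t) && (if ((((\y.((if true then 4 else 9) * (8 * 1))) (((\z.(\u.(\v.v))) ((\w.w) 6)) ((if true then (\p.(\q.false)) else (\r.(\s.false))) 2))) + ((\y.((if true then 4 else 9) * (8 * 1))) (((\z.(\u.(\v.v))) ((\w.w) 6)) ((if true then (\p.(\q.false)) else (\r.(\s.false))) 2)))) < 8) then (if ((\a.a) true) then true else (true && true)) else true))
step 2: [let@0] (false && (if ((((\y.((if true then 4 else 9) * (8 * 1))) (((\z.(\u.(\v.v))) ((\w.w) 6)) ((if true then (\p.(\q.false)) else (\r.(\s.false))) 2))) + ((\y.((if true then 4 else 9) * (8 * 1))) (((\z.(\u.(\v.v))) ((\w.w) 6)) ((if true then (\p.(\q.false)) else (\r.(\s.false))) 2)))) < 8) then (if ((\a.a) true) then true else (true && true)) else true))
step 3: [beta@1.0.0.0] (false && (if ((((if true then 4 else 9) * (8 * 1)) + ((\y.((if true then 4 else 9) * (8 * 1))) (((\z.(\u.(\v.v))) ((\w.w) 6)) ((if true then (\p.(\q.false)) else (\r.(\s.false))) 2)))) < 8) then (if ((\a.a) true) then true else (true && true)) else true))
step 4: [if@1.0.0.0.0] (false && (if (((4 * (8 * 1)) + ((\y.((if true then 4 else 9) * (8 * 1))) (((\z.(\u.(\v.v))) ((\w.w) 6)) ((if true then (\p.(\q.false)) else (\r.(\s.false))) 2)))) < 8) then (if ((\a.a) true) then true else (true && true)) else true))
step 5: [delta@1.0.0.0.1] (false && (if (((4 * 8) + ((\y.((if true then 4 else 9) * (8 * 1))) (((\z.(\u.(\v.v))) ((\w.w) 6)) ((if true then (\p.(\q.false)) else (\r.(\s.false))) 2)))) < 8) then (if ((\a.a) true) then true else (true && true)) else true))
step 6: [delta@1.0.0.0] (false && (if ((32 + ((\y.((if true then 4 else 9) * (8 * 1))) (((\z.(\u.(\v.v))) ((\w.w) 6)) ((if true then (\p.(\q.false)) else (\r.(\s.false))) 2)))) < 8) then (if ((\a.a) true) then true else (true && true)) else true))
step 7: [beta@1.0.0.1] (false && (if ((32 + ((if true then 4 else 9) * (8 * 1))) < 8) then (if ((\a.a) true) then true else (true && true)) else true))
step 8: [if@1.0.0.1.0] (false && (if ((32 + (4 * (8 * 1))) < 8) then (if ((\a.a) true) then true else (true && true)) else true))
step 9: [delta@1.0.0.1.1] (false && (if ((32 + (4 * 8)) < 8) then (if ((\a.a) true) then true else (true && true)) else true))
step 10: [delta@1.0.0.1] (false && (if ((32 + 32) < 8) then (if ((\a.a) true) then true else (true && true)) else true))
step 11: [delta@1.0.0] (false && (if (64 < 8) then (if ((\a.a) true) then true else (true && true)) else true))
step 12: [delta@1.0] (false && (if false then (if ((\a.a) true) then true else (true && true)) else true))
step 13: [if@1] (false && true)
step 14: [delta@root] false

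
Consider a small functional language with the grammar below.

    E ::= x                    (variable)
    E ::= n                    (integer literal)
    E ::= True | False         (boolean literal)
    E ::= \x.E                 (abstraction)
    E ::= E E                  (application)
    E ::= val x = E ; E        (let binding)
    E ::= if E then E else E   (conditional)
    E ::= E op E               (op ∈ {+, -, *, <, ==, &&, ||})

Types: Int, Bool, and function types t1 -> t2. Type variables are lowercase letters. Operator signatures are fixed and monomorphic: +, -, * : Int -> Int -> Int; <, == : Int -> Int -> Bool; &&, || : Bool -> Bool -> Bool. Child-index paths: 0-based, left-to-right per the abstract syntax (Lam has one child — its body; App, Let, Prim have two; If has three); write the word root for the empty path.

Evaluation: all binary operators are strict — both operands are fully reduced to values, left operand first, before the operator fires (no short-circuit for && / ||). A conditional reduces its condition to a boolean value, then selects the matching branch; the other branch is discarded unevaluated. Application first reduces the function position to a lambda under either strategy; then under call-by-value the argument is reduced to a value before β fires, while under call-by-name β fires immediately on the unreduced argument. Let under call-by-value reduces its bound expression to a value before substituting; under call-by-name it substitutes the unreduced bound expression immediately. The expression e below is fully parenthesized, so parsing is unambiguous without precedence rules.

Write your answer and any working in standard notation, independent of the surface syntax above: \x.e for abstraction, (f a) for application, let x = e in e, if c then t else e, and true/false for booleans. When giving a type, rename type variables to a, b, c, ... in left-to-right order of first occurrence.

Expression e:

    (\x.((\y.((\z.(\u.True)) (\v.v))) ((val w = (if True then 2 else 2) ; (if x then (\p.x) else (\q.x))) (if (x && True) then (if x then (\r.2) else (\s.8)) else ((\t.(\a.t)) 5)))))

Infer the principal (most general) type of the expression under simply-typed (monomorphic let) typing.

Answer: Bool -> a -> Bool

Working:
\u._ : d -> Bool
\z._ : c -> d -> Bool
v : e
\v._ : e -> e
  unify c -> d -> Bool ~ (e -> e) -> f
  unify c ~ e -> e
  unify d -> Bool ~ f
_ _ : d -> Bool
\y._ : b -> d -> Bool
  unify Bool ~ Bool
  unify Int ~ Int
let w : Int
x : a
  unify a ~ Bool
x : Bool
\p._ : g -> Bool
x : Bool
\q._ : h -> Bool
  unify g -> Bool ~ h -> Bool
  unify g ~ h
  unify Bool ~ Bool
x : Bool
  unify Bool ~ Bool
  unify Bool ~ Bool
  unify Bool ~ Bool
x : Bool
  unify Bool ~ Bool
\r._ : i -> Int
\s._ : j -> Int
  unify i -> Int ~ j -> Int
  unify i ~ j
  unify Int ~ Int
t : k
\a._ : l -> k
\t._ : k -> l -> k
  unify k -> l -> k ~ Int -> m
  unify k ~ Int
  unify l -> Int ~ m
_ _ : l -> Int
  unify j -> Int ~ l -> Int
  unify j ~ l
  unify Int ~ Int
  unify h -> Bool ~ (l -> Int) -> n
  unify h ~ l -> Int
  unify Bool ~ n
_ _ : Bool
  unify b -> d -> Bool ~ Bool -> o
  unify b ~ Bool
  unify d -> Bool ~ o
_ _ : d -> Bool
\x._ : Bool -> d -> Bool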